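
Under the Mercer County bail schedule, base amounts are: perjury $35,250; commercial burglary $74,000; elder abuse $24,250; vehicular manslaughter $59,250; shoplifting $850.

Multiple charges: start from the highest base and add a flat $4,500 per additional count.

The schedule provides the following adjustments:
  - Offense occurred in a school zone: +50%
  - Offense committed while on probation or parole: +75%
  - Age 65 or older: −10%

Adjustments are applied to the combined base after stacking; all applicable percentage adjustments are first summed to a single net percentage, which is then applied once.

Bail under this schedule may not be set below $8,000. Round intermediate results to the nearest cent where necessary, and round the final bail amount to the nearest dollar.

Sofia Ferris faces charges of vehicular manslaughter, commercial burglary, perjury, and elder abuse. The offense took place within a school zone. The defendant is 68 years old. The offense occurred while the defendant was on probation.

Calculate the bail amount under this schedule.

$188,125

Base amounts from the schedule: vehicular manslaughter $59,250; commercial burglary $74,000; perjury $35,250; elder abuse $24,250.
Stacking rule: highest base plus $4,500 per additional charge. Highest is commercial burglary at $74,000; 3 additional charges → +$13,500. Combined base = $87,500.
Net percentage adjustment: +50% +75% −10% = +115%. $87,500 × 2.15 = $188,125.
$188,125 is at or above the $8,000 minimum.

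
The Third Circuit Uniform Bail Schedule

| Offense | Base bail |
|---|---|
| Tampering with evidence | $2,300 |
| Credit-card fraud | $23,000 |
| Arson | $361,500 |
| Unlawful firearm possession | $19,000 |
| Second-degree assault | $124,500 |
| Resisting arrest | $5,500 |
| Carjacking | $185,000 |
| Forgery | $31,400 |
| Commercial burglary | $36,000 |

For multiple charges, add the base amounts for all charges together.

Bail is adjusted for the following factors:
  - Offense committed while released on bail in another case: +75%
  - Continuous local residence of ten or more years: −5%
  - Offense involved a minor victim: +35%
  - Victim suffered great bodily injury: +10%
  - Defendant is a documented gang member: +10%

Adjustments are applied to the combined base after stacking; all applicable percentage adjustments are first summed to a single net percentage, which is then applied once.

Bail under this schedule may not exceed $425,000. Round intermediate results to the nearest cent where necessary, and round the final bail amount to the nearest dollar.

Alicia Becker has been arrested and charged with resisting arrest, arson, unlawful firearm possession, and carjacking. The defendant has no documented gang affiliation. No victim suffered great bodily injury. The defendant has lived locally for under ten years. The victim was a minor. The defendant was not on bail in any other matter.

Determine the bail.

$425,000

Base amounts from the schedule: resisting arrest $5,500; arson $361,500; unlawful firearm possession $19,000; carjacking $185,000.
Stacking rule: sum of all bases. $5,500 + $361,500 + $19,000 + $185,000 = $571,000.
Offense involved a minor victim (+35%): $571,000 × 1.35 = $770,850.
Result $770,850 exceeds the maximum of $425,000; bail is capped at $425,000.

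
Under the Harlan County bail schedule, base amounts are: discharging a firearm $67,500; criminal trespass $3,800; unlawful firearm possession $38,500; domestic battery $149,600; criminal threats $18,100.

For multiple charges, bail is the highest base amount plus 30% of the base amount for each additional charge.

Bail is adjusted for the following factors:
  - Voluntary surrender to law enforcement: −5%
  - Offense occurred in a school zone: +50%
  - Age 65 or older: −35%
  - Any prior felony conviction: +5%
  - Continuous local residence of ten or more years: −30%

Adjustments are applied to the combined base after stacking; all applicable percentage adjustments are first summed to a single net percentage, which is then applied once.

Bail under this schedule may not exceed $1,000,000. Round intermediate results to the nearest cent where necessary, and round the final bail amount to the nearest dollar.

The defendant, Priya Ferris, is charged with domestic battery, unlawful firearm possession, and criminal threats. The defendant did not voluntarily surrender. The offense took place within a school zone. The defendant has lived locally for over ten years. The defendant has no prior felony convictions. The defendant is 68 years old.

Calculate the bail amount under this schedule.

Base amounts from the schedule: domestic battery $149,600; unlawful firearm possession $38,500; criminal threats $18,100.
Stacking rule: highest base plus 30% of each additional charge. Highest is domestic battery at $149,600. Additional: $38,500 × 30% = $11,550; $18,100 × 30% = $5,430. Combined base = $149,600 + $16,980 = $166,580.
Net percentage adjustment: +50% −35% −30% = −15%. $166,580 × 0.85 = $141,593.
$141,593 is within the $1,000,000 maximum.

$141,593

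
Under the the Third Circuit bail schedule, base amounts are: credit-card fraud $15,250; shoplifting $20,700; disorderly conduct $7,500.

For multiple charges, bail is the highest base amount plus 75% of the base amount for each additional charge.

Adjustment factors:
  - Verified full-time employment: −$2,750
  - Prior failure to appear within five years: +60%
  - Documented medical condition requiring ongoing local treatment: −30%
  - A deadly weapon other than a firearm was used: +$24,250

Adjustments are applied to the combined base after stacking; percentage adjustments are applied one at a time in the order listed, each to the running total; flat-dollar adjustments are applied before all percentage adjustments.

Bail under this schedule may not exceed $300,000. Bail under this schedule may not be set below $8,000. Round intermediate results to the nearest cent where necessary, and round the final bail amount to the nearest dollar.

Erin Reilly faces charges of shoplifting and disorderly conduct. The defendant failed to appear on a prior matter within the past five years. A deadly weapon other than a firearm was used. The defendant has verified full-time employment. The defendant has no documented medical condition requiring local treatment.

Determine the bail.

$76,520

Base amounts from the schedule: shoplifting $20,700; disorderly conduct $7,500.
Stacking rule: highest base plus 75% of each additional charge. Highest is shoplifting at $20,700. Additional: $7,500 × 75% = $5,625. Combined base = $20,700 + $5,625 = $26,325.
Verified full-time employment (−$2,750 flat): $26,325 − $2,750 = $23,575.
A deadly weapon other than a firearm was used (+$24,250 flat): $23,575 + $24,250 = $47,825.
Prior failure to appear within five years (+60%): $47,825 × 1.6 = $76,520.
$76,520 is within the $300,000 maximum.
$76,520 is at or above the $8,000 minimum.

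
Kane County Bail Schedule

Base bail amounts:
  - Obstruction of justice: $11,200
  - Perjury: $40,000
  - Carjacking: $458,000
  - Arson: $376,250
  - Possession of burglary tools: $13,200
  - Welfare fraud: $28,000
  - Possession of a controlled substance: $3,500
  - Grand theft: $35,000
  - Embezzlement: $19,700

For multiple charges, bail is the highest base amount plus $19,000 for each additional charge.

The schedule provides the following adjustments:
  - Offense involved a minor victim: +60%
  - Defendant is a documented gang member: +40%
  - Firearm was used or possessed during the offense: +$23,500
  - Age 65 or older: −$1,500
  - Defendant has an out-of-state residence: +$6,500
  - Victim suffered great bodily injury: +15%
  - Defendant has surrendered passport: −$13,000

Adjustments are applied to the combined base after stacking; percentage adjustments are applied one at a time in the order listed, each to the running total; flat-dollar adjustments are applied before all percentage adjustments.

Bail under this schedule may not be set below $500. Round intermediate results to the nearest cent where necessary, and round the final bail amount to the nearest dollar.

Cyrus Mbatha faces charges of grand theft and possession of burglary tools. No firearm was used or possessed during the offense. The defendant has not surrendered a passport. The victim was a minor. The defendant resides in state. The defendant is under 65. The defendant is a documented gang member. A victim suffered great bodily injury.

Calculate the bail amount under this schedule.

$139,104

Base amounts from the schedule: grand theft $35,000; possession of burglary tools $13,200.
Stacking rule: highest base plus $19,000 per additional charge. Highest is grand theft at $35,000; 1 additional charge → +$19,000. Combined base = $54,000.
Offense involved a minor victim (+60%): $54,000 × 1.6 = $86,400.
Defendant is a documented gang member (+40%): $86,400 × 1.4 = $120,960.
Victim suffered great bodily injury (+15%): $120,960 × 1.15 = $139,104.
$139,104 is at or above the $500 minimum.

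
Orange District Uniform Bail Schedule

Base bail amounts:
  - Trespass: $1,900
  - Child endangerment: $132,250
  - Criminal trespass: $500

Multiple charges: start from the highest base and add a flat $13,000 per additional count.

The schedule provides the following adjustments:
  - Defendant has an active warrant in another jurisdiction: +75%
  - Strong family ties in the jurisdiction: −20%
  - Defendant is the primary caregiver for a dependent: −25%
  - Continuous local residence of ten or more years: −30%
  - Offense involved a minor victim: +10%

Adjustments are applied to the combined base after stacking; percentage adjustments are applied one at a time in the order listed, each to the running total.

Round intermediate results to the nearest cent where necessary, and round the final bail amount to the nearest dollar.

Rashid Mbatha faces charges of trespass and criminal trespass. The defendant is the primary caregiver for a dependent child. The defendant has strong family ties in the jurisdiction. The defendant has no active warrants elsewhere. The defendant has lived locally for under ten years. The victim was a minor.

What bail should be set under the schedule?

Base amounts from the schedule: trespass $1,900; criminal trespass $500.
Stacking rule: highest base plus $13,000 per additional charge. Highest is trespass at $1,900; 1 additional charge → +$13,000. Combined base = $14,900.
Strong family ties in the jurisdiction (−20%): $14,900 × 0.8 = $11,920.
Defendant is the primary caregiver for a dependent (−25%): $11,920 × 0.75 = $8,940.
Offense involved a minor victim (+10%): $8,940 × 1.1 = $9,834.

$9,834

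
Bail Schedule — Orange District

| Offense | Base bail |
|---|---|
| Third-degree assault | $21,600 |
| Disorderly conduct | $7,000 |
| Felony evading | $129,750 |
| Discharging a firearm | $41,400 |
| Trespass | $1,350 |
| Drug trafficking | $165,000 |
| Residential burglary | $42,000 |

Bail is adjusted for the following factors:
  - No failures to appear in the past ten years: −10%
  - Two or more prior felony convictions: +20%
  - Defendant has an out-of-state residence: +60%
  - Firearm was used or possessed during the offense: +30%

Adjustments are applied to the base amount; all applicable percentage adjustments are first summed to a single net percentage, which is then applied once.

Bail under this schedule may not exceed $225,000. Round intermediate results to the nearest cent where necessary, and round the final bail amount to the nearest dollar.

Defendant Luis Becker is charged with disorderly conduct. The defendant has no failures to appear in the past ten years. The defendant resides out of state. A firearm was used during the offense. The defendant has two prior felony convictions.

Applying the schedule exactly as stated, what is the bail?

Base amounts from the schedule: disorderly conduct $7,000.
Single charge. Combined base = $7,000.
Net percentage adjustment: −10% +20% +60% +30% = +100%. $7,000 × 2 = $14,000.
$14,000 is within the $225,000 maximum.

$14,000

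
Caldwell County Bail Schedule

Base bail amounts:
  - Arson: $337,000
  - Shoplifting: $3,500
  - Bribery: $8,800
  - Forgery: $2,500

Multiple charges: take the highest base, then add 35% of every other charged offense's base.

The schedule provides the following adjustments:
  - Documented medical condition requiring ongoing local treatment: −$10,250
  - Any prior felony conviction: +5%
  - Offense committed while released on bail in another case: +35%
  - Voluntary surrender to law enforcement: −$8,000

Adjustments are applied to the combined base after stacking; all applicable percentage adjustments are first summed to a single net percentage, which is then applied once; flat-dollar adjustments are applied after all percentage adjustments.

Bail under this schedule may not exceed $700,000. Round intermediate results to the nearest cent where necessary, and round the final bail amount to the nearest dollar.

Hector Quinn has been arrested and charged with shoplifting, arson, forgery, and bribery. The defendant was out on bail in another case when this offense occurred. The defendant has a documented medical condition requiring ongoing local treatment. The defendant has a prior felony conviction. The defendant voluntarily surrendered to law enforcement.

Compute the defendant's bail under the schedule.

Base amounts from the schedule: shoplifting $3,500; arson $337,000; forgery $2,500; bribery $8,800.
Stacking rule: highest base plus 35% of each additional charge. Highest is arson at $337,000. Additional: $3,500 × 35% = $1,225; $2,500 × 35% = $875; $8,800 × 35% = $3,080. Combined base = $337,000 + $5,180 = $342,180.
Net percentage adjustment: +5% +35% = +40%. $342,180 × 1.4 = $479,052.
Documented medical condition requiring ongoing local treatment (−$10,250 flat): $479,052 − $10,250 = $468,802.
Voluntary surrender to law enforcement (−$8,000 flat): $468,802 − $8,000 = $460,802.
$460,802 is within the $700,000 maximum.

$460,802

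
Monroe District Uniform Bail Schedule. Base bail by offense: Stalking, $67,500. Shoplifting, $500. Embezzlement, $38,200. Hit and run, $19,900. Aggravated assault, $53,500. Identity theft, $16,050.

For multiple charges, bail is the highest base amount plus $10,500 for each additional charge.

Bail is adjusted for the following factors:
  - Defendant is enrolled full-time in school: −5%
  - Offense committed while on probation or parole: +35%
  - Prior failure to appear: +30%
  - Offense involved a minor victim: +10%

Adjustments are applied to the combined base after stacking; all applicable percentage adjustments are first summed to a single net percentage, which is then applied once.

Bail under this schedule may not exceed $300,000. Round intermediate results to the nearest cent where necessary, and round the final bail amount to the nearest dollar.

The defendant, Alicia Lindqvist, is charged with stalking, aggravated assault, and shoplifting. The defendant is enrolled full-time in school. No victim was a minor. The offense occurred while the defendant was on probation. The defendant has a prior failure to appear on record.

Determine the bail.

Base amounts from the schedule: stalking $67,500; aggravated assault $53,500; shoplifting $500.
Stacking rule: highest base plus $10,500 per additional charge. Highest is stalking at $67,500; 2 additional charges → +$21,000. Combined base = $88,500.
Net percentage adjustment: −5% +35% +30% = +60%. $88,500 × 1.6 = $141,600.
$141,600 is within the $300,000 maximum.

$141,600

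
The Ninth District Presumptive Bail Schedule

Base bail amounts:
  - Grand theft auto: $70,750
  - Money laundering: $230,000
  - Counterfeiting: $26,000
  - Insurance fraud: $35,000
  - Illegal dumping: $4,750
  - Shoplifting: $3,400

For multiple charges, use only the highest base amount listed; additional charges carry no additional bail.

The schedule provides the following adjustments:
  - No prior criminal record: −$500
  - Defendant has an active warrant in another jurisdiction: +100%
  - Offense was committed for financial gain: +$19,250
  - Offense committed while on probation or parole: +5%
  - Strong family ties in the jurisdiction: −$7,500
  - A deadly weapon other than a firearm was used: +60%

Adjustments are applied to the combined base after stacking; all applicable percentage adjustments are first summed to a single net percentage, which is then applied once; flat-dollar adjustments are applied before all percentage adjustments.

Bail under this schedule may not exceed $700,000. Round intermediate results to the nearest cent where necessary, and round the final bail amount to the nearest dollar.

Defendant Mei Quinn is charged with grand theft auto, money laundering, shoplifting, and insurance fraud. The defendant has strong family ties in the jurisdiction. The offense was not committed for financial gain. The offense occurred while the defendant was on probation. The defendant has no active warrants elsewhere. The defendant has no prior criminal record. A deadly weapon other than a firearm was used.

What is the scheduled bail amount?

$366,300

Base amounts from the schedule: grand theft auto $70,750; money laundering $230,000; shoplifting $3,400; insurance fraud $35,000.
Stacking rule: use the highest base only. Highest is money laundering at $230,000. Combined base = $230,000.
No prior criminal record (−$500 flat): $230,000 − $500 = $229,500.
Strong family ties in the jurisdiction (−$7,500 flat): $229,500 − $7,500 = $222,000.
Net percentage adjustment: +5% +60% = +65%. $222,000 × 1.65 = $366,300.
$366,300 is within the $700,000 maximum.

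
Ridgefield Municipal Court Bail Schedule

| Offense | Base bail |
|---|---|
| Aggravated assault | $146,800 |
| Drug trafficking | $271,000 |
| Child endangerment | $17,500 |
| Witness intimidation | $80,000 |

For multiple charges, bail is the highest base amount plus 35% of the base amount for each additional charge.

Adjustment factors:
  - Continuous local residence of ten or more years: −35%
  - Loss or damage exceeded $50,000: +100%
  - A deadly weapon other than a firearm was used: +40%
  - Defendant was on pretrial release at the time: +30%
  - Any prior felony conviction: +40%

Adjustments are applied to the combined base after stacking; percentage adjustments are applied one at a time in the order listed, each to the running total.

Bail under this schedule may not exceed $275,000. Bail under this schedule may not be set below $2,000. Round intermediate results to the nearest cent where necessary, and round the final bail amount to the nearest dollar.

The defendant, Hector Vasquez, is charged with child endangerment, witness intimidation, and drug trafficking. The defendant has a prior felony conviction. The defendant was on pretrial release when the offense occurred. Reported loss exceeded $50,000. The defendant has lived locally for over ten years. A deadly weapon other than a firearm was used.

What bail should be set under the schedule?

Base amounts from the schedule: child endangerment $17,500; witness intimidation $80,000; drug trafficking $271,000.
Stacking rule: highest base plus 35% of each additional charge. Highest is drug trafficking at $271,000. Additional: $17,500 × 35% = $6,125; $80,000 × 35% = $28,000. Combined base = $271,000 + $34,125 = $305,125.
Continuous local residence of ten or more years (−35%): $305,125 × 0.65 = $198,331.25.
Loss or damage exceeded $50,000 (+100%): $198,331.25 × 2 = $396,662.50.
A deadly weapon other than a firearm was used (+40%): $396,662.50 × 1.4 = $555,327.50.
Defendant was on pretrial release at the time (+30%): $555,327.50 × 1.3 = $721,925.75.
Any prior felony conviction (+40%): $721,925.75 × 1.4 = $1,010,696.05.
Result $1,010,696.05 exceeds the maximum of $275,000; bail is capped at $275,000.
$275,000 is at or above the $2,000 minimum.

$275,000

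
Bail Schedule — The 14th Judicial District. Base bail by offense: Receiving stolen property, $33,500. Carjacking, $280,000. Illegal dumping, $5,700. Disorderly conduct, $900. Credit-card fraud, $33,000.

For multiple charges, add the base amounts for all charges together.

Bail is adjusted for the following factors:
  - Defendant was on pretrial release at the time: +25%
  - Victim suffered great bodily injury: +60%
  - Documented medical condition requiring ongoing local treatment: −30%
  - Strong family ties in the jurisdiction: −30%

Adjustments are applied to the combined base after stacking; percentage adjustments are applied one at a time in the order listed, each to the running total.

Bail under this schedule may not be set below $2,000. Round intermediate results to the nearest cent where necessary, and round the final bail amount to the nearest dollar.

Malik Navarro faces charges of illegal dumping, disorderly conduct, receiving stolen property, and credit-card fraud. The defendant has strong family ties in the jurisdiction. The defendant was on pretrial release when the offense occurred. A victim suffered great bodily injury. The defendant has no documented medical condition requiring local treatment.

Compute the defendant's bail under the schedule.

Base amounts from the schedule: illegal dumping $5,700; disorderly conduct $900; receiving stolen property $33,500; credit-card fraud $33,000.
Stacking rule: sum of all bases. $5,700 + $900 + $33,500 + $33,000 = $73,100.
Defendant was on pretrial release at the time (+25%): $73,100 × 1.25 = $91,375.
Victim suffered great bodily injury (+60%): $91,375 × 1.6 = $146,200.
Strong family ties in the jurisdiction (−30%): $146,200 × 0.7 = $102,340.
$102,340 is at or above the $2,000 minimum.

$102,340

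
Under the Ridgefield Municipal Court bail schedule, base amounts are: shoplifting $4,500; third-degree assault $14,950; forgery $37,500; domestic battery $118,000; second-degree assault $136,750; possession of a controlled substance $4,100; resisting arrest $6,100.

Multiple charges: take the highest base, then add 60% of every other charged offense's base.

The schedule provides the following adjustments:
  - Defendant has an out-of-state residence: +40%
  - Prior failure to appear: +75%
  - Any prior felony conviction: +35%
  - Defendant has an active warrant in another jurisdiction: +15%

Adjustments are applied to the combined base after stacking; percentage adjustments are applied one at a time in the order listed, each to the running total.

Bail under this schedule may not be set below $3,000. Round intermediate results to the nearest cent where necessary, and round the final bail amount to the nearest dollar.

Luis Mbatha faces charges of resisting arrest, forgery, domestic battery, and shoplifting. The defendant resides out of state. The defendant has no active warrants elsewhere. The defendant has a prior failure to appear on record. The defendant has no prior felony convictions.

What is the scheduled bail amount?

$359,807

Base amounts from the schedule: resisting arrest $6,100; forgery $37,500; domestic battery $118,000; shoplifting $4,500.
Stacking rule: highest base plus 60% of each additional charge. Highest is domestic battery at $118,000. Additional: $6,100 × 60% = $3,660; $37,500 × 60% = $22,500; $4,500 × 60% = $2,700. Combined base = $118,000 + $28,860 = $146,860.
Defendant has an out-of-state residence (+40%): $146,860 × 1.4 = $205,604.
Prior failure to appear (+75%): $205,604 × 1.75 = $359,807.
$359,807 is at or above the $3,000 minimum.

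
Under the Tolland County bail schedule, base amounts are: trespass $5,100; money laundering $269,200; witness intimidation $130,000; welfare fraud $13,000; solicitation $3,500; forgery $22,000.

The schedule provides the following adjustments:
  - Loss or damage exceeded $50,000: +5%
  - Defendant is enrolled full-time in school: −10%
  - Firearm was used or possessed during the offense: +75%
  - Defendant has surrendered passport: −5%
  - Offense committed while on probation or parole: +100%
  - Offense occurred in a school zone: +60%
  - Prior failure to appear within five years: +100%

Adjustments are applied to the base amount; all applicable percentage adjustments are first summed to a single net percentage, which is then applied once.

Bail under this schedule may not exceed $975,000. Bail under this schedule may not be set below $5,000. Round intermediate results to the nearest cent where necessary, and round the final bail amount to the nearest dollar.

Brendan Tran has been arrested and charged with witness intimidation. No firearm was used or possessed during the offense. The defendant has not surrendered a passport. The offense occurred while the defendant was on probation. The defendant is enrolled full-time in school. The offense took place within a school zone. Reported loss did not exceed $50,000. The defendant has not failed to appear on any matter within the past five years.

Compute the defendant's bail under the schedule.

Base amounts from the schedule: witness intimidation $130,000.
Single charge. Combined base = $130,000.
Net percentage adjustment: −10% +100% +60% = +150%. $130,000 × 2.5 = $325,000.
$325,000 is within the $975,000 maximum.
$325,000 is at or above the $5,000 minimum.

$325,000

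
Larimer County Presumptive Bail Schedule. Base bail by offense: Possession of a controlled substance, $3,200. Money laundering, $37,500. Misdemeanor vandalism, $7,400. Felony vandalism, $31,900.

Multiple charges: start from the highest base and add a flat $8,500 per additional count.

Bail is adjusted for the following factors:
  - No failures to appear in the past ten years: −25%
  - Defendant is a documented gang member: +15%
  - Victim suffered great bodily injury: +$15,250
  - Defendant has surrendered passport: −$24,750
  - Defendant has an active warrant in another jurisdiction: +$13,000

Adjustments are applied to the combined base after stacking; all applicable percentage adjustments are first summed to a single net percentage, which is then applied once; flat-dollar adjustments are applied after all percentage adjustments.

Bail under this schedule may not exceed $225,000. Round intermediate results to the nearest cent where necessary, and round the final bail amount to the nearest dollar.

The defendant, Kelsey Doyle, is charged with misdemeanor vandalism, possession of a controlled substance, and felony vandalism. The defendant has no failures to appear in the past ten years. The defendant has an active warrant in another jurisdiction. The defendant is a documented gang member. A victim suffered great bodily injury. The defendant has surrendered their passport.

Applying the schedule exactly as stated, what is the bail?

$47,510

Base amounts from the schedule: misdemeanor vandalism $7,400; possession of a controlled substance $3,200; felony vandalism $31,900.
Stacking rule: highest base plus $8,500 per additional charge. Highest is felony vandalism at $31,900; 2 additional charges → +$17,000. Combined base = $48,900.
Net percentage adjustment: −25% +15% = −10%. $48,900 × 0.9 = $44,010.
Victim suffered great bodily injury (+$15,250 flat): $44,010 + $15,250 = $59,260.
Defendant has surrendered passport (−$24,750 flat): $59,260 − $24,750 = $34,510.
Defendant has an active warrant in another jurisdiction (+$13,000 flat): $34,510 + $13,000 = $47,510.
$47,510 is within the $225,000 maximum.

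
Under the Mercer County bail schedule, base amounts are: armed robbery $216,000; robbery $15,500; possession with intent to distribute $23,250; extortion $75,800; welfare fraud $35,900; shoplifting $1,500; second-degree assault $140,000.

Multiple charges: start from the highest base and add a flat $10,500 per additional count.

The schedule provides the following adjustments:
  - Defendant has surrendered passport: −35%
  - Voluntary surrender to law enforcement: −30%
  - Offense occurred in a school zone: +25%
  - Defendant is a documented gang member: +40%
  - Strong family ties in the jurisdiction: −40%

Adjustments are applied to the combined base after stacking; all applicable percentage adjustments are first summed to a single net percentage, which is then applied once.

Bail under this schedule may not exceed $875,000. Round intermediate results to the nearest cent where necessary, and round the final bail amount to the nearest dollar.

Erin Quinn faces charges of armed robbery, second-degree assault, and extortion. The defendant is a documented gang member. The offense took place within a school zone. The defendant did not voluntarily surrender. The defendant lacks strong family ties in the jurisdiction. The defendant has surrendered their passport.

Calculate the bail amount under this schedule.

Base amounts from the schedule: armed robbery $216,000; second-degree assault $140,000; extortion $75,800.
Stacking rule: highest base plus $10,500 per additional charge. Highest is armed robbery at $216,000; 2 additional charges → +$21,000. Combined base = $237,000.
Net percentage adjustment: −35% +25% +40% = +30%. $237,000 × 1.3 = $308,100.
$308,100 is within the $875,000 maximum.

$308,100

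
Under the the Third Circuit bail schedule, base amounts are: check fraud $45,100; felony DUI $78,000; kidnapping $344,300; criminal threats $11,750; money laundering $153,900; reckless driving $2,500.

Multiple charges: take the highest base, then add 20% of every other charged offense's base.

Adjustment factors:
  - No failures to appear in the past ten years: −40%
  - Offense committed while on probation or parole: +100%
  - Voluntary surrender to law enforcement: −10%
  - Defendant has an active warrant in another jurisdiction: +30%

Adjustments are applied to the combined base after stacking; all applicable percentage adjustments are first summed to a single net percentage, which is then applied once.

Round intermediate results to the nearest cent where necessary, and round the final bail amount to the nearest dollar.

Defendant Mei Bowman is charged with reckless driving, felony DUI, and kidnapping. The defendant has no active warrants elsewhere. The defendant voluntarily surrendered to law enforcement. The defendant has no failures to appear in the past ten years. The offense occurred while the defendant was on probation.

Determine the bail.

$540,600

Base amounts from the schedule: reckless driving $2,500; felony DUI $78,000; kidnapping $344,300.
Stacking rule: highest base plus 20% of each additional charge. Highest is kidnapping at $344,300. Additional: $2,500 × 20% = $500; $78,000 × 20% = $15,600. Combined base = $344,300 + $16,100 = $360,400.
Net percentage adjustment: −40% +100% −10% = +50%. $360,400 × 1.5 = $540,600.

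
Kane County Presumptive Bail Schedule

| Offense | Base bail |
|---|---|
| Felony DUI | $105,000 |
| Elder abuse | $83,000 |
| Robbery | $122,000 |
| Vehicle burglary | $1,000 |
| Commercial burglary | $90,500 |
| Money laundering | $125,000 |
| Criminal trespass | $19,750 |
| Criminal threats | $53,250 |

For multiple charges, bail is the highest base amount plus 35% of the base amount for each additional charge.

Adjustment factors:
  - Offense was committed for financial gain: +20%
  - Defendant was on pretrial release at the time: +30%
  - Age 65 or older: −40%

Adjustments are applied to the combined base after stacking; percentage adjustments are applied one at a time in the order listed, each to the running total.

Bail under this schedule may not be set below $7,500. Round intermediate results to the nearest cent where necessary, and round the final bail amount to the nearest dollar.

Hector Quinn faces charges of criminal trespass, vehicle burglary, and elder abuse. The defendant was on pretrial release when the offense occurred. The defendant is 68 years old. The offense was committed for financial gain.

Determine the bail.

$84,486

Base amounts from the schedule: criminal trespass $19,750; vehicle burglary $1,000; elder abuse $83,000.
Stacking rule: highest base plus 35% of each additional charge. Highest is elder abuse at $83,000. Additional: $19,750 × 35% = $6,912.50; $1,000 × 35% = $350. Combined base = $83,000 + $7,262.50 = $90,262.50.
Offense was committed for financial gain (+20%): $90,262.50 × 1.2 = $108,315.
Defendant was on pretrial release at the time (+30%): $108,315 × 1.3 = $140,809.50.
Age 65 or older (−40%): $140,809.50 × 0.6 = $84,485.70.
$84,485.70 is at or above the $7,500 minimum.
Rounded to the nearest dollar: $84,486.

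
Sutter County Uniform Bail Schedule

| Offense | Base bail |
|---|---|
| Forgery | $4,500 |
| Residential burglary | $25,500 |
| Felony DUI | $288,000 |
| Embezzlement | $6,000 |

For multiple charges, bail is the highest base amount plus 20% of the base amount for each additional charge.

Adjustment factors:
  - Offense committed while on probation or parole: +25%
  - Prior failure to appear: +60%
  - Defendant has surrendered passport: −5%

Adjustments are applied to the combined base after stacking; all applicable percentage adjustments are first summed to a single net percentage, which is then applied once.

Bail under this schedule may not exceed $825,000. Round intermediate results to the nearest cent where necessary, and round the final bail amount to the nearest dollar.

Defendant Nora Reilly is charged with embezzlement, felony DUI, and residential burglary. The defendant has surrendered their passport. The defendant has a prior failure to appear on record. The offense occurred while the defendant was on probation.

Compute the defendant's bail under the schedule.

Base amounts from the schedule: embezzlement $6,000; felony DUI $288,000; residential burglary $25,500.
Stacking rule: highest base plus 20% of each additional charge. Highest is felony DUI at $288,000. Additional: $6,000 × 20% = $1,200; $25,500 × 20% = $5,100. Combined base = $288,000 + $6,300 = $294,300.
Net percentage adjustment: +25% +60% −5% = +80%. $294,300 × 1.8 = $529,740.
$529,740 is within the $825,000 maximum.

$529,740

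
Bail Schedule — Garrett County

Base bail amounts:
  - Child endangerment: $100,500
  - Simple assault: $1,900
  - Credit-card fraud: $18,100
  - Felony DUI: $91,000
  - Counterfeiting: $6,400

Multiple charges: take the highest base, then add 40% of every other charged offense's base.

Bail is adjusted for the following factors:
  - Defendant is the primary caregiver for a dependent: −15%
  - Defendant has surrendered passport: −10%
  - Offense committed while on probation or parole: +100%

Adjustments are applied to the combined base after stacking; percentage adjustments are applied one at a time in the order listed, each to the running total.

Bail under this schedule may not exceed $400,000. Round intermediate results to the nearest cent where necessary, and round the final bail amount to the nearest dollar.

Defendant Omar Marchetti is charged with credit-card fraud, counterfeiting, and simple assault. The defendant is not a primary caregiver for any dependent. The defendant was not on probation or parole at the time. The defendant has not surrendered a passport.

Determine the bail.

Base amounts from the schedule: credit-card fraud $18,100; counterfeiting $6,400; simple assault $1,900.
Stacking rule: highest base plus 40% of each additional charge. Highest is credit-card fraud at $18,100. Additional: $6,400 × 40% = $2,560; $1,900 × 40% = $760. Combined base = $18,100 + $3,320 = $21,420.
No adjustment factors apply to this defendant.
$21,420 is within the $400,000 maximum.

$21,420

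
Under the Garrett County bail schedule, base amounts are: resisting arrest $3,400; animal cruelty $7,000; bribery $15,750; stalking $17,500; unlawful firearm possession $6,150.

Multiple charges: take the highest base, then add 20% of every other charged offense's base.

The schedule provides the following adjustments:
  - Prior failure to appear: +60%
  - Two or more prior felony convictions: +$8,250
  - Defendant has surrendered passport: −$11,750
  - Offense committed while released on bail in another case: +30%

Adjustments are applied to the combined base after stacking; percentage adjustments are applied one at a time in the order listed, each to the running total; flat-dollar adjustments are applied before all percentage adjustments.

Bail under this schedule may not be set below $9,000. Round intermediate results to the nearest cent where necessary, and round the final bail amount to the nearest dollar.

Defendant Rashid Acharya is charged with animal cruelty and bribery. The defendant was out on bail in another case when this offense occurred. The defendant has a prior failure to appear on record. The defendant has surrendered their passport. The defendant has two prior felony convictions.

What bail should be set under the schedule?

Base amounts from the schedule: animal cruelty $7,000; bribery $15,750.
Stacking rule: highest base plus 20% of each additional charge. Highest is bribery at $15,750. Additional: $7,000 × 20% = $1,400. Combined base = $15,750 + $1,400 = $17,150.
Two or more prior felony convictions (+$8,250 flat): $17,150 + $8,250 = $25,400.
Defendant has surrendered passport (−$11,750 flat): $25,400 − $11,750 = $13,650.
Prior failure to appear (+60%): $13,650 × 1.6 = $21,840.
Offense committed while released on bail in another case (+30%): $21,840 × 1.3 = $28,392.
$28,392 is at or above the $9,000 minimum.

$28,392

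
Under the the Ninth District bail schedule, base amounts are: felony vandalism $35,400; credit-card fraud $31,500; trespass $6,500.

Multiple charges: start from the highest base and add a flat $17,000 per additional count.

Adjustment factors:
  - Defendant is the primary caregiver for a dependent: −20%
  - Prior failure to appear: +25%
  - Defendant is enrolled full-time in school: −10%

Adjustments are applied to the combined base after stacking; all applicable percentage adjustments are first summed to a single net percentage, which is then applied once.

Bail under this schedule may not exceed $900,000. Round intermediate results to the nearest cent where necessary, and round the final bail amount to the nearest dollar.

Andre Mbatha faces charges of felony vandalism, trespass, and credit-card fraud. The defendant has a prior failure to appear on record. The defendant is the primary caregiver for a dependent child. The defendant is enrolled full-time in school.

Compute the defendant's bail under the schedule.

Base amounts from the schedule: felony vandalism $35,400; trespass $6,500; credit-card fraud $31,500.
Stacking rule: highest base plus $17,000 per additional charge. Highest is felony vandalism at $35,400; 2 additional charges → +$34,000. Combined base = $69,400.
Net percentage adjustment: −20% +25% −10% = −5%. $69,400 × 0.95 = $65,930.
$65,930 is within the $900,000 maximum.

$65,930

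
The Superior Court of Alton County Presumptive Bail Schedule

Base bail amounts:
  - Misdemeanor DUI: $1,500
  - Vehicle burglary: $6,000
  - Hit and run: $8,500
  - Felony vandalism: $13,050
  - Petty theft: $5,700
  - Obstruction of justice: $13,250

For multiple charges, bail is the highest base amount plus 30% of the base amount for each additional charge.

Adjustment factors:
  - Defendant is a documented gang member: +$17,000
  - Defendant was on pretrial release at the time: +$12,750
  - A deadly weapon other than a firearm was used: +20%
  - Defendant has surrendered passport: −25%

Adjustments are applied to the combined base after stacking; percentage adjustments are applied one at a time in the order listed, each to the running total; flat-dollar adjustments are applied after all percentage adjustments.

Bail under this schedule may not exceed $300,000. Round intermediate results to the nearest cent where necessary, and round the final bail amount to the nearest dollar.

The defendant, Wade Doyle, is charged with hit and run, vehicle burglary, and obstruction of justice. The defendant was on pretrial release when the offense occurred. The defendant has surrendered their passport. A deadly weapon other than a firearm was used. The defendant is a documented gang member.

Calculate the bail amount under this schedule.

$45,590

Base amounts from the schedule: hit and run $8,500; vehicle burglary $6,000; obstruction of justice $13,250.
Stacking rule: highest base plus 30% of each additional charge. Highest is obstruction of justice at $13,250. Additional: $8,500 × 30% = $2,550; $6,000 × 30% = $1,800. Combined base = $13,250 + $4,350 = $17,600.
A deadly weapon other than a firearm was used (+20%): $17,600 × 1.2 = $21,120.
Defendant has surrendered passport (−25%): $21,120 × 0.75 = $15,840.
Defendant is a documented gang member (+$17,000 flat): $15,840 + $17,000 = $32,840.
Defendant was on pretrial release at the time (+$12,750 flat): $32,840 + $12,750 = $45,590.
$45,590 is within the $300,000 maximum.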